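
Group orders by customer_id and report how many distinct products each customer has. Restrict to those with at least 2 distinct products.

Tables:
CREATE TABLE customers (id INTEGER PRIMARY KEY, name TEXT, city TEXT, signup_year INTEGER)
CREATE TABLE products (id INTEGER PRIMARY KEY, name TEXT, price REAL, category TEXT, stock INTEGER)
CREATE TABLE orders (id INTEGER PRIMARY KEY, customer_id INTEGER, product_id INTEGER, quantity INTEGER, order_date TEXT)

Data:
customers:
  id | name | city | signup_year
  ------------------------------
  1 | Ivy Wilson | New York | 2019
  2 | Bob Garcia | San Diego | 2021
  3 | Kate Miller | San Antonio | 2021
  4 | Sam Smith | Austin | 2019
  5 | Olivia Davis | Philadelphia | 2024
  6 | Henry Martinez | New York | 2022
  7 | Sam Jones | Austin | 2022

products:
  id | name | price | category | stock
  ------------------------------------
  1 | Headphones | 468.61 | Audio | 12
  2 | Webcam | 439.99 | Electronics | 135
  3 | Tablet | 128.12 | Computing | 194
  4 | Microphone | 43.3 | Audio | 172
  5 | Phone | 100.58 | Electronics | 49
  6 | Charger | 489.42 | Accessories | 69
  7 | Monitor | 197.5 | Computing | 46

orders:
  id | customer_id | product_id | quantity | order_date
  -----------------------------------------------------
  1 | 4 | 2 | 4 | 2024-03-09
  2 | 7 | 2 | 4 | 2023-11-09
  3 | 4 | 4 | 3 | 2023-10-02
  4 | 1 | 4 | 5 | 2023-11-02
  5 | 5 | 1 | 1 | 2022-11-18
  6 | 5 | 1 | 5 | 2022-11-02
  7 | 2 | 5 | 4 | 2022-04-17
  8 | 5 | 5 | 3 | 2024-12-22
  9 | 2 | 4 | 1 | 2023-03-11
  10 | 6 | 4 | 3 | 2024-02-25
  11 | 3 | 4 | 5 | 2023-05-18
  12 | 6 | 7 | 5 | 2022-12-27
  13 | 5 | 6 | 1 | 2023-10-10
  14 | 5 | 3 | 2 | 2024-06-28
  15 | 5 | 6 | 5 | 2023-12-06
SELECT customer_id, COUNT(DISTINCT product_id) AS distinct_product_count FROM orders GROUP BY customer_id HAVING COUNT(DISTINCT product_id) >= 2

Execution result:
customer_id | distinct_product_count
2 | 2
4 | 2
5 | 4
6 | 2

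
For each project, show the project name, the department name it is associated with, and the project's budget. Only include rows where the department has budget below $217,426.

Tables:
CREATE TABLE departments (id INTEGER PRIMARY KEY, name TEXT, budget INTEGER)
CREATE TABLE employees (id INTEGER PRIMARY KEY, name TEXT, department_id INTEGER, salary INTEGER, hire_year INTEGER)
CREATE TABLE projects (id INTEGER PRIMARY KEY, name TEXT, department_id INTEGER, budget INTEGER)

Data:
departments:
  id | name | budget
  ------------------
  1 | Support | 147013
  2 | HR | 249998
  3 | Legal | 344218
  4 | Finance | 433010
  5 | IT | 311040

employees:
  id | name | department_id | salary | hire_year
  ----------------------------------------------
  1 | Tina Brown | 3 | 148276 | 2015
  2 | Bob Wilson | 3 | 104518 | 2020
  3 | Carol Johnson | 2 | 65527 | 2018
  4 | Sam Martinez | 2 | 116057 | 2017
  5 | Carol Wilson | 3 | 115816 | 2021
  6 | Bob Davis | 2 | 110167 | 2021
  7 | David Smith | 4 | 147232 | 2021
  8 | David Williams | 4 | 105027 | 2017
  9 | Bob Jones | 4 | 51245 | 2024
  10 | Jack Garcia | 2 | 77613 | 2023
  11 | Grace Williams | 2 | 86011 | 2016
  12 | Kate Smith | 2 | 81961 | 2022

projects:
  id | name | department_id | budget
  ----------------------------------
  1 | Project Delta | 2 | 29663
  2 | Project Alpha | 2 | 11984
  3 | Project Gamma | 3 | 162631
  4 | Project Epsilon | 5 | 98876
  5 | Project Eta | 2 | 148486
SELECT c.name, p.name AS department, c.budget FROM projects c JOIN departments p ON c.department_id = p.id WHERE p.budget < 217426

Execution result:
(no rows)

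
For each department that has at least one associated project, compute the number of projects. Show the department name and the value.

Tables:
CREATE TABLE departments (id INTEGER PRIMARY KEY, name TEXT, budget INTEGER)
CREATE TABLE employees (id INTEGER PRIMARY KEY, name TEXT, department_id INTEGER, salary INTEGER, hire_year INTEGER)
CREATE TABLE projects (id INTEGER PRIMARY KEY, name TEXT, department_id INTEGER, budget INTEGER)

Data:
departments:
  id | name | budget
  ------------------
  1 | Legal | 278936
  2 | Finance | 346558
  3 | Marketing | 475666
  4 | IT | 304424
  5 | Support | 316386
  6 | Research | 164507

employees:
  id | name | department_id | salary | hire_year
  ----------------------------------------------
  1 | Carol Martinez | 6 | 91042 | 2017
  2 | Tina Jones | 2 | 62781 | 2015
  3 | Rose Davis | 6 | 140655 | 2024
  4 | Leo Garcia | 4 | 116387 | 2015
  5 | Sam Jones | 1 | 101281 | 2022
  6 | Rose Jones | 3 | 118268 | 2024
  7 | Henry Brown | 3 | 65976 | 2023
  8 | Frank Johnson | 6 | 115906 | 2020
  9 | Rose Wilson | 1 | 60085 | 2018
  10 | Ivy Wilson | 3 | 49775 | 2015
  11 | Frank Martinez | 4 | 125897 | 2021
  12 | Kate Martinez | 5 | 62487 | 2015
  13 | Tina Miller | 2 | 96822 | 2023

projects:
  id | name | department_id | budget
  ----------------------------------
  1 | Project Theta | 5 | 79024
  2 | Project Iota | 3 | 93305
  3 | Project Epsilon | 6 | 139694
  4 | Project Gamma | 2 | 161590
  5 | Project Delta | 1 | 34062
SELECT p.name, COUNT(*) AS n FROM projects c JOIN departments p ON c.department_id = p.id GROUP BY p.id, p.name

Execution result:
name | n
Legal | 1
Finance | 1
Marketing | 1
Support | 1
Research | 1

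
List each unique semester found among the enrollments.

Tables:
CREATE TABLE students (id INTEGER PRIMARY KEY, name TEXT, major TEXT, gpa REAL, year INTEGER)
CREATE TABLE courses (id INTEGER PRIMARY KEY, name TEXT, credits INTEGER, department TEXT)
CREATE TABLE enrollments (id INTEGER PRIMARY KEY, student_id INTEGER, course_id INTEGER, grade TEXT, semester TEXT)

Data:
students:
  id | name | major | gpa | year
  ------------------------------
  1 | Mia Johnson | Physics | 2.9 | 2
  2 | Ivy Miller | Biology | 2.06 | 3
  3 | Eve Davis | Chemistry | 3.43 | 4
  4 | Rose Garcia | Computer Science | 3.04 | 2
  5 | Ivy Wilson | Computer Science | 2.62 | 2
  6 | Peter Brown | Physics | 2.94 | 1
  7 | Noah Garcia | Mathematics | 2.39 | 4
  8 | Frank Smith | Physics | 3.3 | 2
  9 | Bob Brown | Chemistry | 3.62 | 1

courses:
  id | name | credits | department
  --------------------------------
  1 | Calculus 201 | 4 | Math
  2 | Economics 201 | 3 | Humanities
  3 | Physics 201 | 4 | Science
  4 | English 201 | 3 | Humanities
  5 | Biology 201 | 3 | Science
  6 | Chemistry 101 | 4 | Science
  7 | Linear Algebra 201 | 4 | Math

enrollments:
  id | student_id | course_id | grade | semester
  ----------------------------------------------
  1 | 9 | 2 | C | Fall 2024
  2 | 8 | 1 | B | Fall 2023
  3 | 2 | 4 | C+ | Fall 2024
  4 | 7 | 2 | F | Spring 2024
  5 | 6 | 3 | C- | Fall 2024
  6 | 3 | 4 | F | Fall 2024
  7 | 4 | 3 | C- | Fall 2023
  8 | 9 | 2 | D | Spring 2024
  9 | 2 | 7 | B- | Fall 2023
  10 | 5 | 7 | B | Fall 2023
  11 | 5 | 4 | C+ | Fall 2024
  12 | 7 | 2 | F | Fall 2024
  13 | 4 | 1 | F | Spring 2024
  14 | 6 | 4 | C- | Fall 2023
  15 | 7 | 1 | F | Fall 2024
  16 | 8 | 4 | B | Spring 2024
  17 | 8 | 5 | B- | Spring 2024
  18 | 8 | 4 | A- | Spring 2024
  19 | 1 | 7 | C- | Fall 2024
SELECT DISTINCT semester FROM enrollments

Execution result:
semester
Fall 2024
Fall 2023
Spring 2024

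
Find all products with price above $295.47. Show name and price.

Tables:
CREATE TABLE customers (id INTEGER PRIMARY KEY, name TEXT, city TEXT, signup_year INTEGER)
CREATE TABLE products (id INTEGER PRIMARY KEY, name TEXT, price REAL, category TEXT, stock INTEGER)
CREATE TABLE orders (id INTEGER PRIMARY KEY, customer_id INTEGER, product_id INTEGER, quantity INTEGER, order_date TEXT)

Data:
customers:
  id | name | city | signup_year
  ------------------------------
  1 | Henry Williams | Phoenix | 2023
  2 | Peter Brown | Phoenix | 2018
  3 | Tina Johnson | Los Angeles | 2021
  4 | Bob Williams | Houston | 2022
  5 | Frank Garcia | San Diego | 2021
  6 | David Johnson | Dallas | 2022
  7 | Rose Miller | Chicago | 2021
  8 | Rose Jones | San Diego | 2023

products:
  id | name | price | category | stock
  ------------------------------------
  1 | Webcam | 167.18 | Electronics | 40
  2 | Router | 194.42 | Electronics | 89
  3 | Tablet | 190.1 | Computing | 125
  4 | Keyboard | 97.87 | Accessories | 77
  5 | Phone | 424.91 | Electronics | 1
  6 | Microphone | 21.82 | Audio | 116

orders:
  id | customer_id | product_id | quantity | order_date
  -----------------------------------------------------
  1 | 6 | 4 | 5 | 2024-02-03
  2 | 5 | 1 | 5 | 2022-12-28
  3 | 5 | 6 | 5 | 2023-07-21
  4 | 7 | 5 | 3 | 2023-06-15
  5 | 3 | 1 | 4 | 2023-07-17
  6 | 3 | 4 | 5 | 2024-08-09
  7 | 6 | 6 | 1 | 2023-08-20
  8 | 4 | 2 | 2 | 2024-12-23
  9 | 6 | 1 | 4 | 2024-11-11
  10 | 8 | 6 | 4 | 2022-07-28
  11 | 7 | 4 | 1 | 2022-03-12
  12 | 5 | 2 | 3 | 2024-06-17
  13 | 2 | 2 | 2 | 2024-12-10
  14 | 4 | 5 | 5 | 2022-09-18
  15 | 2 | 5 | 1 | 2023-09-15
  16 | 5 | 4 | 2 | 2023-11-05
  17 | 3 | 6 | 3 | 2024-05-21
SELECT name, price FROM products WHERE price > 295.47

Execution result:
name | price
Phone | 424.91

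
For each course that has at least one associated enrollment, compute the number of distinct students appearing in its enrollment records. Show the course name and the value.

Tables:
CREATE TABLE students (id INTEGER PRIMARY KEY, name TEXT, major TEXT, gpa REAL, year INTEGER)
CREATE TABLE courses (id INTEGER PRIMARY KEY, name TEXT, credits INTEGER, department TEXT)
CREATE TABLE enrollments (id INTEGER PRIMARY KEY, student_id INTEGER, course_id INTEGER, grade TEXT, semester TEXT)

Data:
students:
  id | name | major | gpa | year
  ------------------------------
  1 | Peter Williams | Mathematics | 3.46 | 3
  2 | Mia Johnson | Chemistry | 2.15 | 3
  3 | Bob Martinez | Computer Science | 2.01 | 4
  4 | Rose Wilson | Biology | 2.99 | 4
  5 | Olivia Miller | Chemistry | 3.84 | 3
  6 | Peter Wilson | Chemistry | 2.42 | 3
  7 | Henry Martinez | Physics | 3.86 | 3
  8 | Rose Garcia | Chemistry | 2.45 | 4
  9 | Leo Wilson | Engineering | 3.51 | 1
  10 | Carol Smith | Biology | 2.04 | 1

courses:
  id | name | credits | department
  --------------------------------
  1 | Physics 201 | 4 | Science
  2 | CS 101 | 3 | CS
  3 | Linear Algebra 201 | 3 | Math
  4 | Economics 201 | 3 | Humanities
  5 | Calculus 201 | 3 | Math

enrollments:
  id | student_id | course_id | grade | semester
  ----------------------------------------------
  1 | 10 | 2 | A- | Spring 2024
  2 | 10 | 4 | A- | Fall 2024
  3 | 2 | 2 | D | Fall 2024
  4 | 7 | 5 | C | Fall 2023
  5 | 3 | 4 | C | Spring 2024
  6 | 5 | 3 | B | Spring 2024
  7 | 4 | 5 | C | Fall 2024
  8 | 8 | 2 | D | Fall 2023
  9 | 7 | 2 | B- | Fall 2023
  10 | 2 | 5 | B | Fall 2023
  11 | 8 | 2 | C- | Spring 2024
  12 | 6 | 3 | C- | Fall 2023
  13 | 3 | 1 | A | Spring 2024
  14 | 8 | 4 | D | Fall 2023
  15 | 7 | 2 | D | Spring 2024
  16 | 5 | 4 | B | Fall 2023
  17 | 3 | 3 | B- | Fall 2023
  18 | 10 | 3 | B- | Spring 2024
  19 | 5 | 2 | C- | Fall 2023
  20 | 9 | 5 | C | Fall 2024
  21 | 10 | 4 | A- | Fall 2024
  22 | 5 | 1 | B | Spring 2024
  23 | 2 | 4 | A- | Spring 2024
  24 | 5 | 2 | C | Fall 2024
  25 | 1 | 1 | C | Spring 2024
SELECT p.name, COUNT(DISTINCT c.student_id) AS distinct_student_count FROM enrollments c JOIN courses p ON c.course_id = p.id GROUP BY p.id, p.name

Execution result:
name | distinct_student_count
Physics 201 | 3
CS 101 | 5
Linear Algebra 201 | 4
Economics 201 | 5
Calculus 201 | 4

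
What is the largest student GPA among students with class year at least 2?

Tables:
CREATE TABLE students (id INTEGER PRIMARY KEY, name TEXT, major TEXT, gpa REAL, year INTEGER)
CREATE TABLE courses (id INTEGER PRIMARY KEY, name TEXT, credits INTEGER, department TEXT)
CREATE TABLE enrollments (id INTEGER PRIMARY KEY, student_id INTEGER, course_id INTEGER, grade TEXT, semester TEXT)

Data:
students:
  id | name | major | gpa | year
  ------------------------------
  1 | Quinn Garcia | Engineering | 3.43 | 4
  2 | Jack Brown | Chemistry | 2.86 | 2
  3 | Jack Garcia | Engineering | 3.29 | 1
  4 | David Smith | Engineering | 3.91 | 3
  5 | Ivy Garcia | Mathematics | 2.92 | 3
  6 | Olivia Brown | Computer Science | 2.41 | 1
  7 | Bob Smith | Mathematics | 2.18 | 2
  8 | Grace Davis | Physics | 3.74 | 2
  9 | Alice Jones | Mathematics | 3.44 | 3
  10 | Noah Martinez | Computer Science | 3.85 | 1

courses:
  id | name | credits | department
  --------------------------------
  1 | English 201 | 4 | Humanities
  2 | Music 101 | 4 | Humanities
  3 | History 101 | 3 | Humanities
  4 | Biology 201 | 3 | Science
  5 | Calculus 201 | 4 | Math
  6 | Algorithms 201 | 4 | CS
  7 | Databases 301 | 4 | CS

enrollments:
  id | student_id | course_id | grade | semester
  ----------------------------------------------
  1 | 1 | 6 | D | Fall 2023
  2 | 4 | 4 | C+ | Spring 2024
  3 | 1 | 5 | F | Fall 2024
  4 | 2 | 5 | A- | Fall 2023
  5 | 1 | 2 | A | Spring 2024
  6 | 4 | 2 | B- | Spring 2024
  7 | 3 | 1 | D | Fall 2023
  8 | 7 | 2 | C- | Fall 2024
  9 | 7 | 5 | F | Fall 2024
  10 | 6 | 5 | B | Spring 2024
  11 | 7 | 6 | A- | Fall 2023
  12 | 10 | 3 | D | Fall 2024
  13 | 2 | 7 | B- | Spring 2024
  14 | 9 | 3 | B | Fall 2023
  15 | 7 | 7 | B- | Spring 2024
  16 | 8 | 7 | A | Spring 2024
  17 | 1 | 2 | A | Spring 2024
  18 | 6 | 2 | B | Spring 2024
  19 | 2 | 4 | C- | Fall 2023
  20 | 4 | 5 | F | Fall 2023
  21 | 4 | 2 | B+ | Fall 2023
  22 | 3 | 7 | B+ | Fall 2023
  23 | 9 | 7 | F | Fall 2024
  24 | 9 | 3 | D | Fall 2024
SELECT MAX(gpa) FROM students WHERE year >= 2

Execution result:
3.91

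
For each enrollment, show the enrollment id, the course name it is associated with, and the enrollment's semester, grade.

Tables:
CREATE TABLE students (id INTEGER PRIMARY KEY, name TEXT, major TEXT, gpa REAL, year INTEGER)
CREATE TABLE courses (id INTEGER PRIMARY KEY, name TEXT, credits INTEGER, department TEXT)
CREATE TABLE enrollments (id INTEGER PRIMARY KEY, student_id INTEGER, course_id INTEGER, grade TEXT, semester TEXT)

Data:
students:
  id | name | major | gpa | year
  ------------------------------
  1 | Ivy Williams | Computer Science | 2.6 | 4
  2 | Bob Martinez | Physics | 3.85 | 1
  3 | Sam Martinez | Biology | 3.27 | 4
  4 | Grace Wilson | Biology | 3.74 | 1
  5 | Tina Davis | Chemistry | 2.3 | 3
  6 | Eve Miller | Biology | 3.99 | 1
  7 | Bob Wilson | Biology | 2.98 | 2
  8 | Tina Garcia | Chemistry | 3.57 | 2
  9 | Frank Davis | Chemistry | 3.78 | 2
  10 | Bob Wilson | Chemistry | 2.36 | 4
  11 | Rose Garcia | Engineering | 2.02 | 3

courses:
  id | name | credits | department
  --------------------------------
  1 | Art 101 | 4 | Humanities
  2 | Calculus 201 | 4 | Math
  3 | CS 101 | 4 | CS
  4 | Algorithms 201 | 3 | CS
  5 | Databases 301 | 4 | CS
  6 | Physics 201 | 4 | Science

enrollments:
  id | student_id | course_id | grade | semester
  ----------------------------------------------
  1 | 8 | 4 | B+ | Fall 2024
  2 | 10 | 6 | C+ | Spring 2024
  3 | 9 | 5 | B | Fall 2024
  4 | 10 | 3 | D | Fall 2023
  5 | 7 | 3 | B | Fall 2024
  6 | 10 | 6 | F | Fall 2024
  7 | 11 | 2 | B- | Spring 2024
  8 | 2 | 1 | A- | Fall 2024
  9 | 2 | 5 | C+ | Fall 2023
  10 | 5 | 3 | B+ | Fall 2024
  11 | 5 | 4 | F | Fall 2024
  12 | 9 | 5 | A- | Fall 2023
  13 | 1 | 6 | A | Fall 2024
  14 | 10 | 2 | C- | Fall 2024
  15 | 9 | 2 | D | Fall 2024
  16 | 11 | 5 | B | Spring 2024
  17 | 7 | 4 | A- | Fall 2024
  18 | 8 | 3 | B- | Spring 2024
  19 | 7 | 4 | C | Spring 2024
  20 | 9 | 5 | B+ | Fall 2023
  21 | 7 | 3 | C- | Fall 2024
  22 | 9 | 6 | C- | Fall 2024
SELECT c.id, p.name AS course, c.semester, c.grade FROM enrollments c JOIN courses p ON c.course_id = p.id

Execution result:
id | course | semester | grade
1 | Algorithms 201 | Fall 2024 | B+
2 | Physics 201 | Spring 2024 | C+
3 | Databases 301 | Fall 2024 | B
4 | CS 101 | Fall 2023 | D
5 | CS 101 | Fall 2024 | B
6 | Physics 201 | Fall 2024 | F
7 | Calculus 201 | Spring 2024 | B-
8 | Art 101 | Fall 2024 | A-
9 | Databases 301 | Fall 2023 | C+
10 | CS 101 | Fall 2024 | B+
11 | Algorithms 201 | Fall 2024 | F
12 | Databases 301 | Fall 2023 | A-
13 | Physics 201 | Fall 2024 | A
14 | Calculus 201 | Fall 2024 | C-
15 | Calculus 201 | Fall 2024 | D
16 | Databases 301 | Spring 2024 | B
17 | Algorithms 201 | Fall 2024 | A-
18 | CS 101 | Spring 2024 | B-
19 | Algorithms 201 | Spring 2024 | C
20 | Databases 301 | Fall 2023 | B+
21 | CS 101 | Fall 2024 | C-
22 | Physics 201 | Fall 2024 | C-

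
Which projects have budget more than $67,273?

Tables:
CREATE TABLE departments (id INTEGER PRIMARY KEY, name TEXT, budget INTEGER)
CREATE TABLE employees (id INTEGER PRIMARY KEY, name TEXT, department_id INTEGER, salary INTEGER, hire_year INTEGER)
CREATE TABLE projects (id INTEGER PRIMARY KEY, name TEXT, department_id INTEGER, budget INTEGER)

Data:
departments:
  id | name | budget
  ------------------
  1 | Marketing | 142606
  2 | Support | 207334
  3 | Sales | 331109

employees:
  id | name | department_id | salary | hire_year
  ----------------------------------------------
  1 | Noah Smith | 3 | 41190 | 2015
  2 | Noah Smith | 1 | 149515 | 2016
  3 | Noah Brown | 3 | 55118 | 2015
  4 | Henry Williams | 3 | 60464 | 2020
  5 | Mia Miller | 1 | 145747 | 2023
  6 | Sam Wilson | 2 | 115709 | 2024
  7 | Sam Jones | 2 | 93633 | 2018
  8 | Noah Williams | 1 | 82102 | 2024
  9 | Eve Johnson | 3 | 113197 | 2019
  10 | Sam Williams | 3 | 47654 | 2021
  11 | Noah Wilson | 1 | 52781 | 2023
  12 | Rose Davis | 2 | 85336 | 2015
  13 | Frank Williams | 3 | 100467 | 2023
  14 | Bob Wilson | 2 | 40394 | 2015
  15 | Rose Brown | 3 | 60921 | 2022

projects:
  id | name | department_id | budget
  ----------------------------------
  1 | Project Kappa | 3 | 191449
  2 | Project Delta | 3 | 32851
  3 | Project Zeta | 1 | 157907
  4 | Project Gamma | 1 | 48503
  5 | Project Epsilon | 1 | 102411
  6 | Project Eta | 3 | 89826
SELECT name, budget FROM projects WHERE budget > 67273

Execution result:
name | budget
Project Kappa | 191449
Project Zeta | 157907
Project Epsilon | 102411
Project Eta | 89826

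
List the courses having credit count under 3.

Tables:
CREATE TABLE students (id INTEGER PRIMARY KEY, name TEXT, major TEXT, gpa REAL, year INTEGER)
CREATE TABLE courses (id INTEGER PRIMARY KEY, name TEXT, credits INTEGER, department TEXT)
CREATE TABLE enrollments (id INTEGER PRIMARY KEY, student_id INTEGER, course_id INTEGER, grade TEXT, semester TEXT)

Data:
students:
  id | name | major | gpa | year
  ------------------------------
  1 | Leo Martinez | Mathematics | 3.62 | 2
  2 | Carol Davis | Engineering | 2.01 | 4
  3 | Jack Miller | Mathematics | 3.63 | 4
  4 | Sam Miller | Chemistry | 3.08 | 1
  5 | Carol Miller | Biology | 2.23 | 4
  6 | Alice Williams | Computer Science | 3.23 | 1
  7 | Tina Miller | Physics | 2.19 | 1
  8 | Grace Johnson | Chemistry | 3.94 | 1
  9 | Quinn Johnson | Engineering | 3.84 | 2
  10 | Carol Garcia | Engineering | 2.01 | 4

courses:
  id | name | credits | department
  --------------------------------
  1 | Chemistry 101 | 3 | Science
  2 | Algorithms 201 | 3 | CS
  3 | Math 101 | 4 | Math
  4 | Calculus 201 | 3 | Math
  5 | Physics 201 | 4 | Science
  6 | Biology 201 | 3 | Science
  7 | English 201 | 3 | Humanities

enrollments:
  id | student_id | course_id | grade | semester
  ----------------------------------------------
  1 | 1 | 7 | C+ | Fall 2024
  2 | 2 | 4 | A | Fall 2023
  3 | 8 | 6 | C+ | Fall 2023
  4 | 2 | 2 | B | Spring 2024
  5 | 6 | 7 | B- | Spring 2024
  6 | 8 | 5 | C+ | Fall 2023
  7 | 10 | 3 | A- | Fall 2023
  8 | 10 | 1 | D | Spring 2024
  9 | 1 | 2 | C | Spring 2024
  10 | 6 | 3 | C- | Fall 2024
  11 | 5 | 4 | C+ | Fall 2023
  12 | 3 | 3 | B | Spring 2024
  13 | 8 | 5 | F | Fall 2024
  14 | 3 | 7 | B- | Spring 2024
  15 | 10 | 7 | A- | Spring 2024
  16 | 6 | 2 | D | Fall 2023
SELECT name, credits FROM courses WHERE credits < 3

Execution result:
(no rows)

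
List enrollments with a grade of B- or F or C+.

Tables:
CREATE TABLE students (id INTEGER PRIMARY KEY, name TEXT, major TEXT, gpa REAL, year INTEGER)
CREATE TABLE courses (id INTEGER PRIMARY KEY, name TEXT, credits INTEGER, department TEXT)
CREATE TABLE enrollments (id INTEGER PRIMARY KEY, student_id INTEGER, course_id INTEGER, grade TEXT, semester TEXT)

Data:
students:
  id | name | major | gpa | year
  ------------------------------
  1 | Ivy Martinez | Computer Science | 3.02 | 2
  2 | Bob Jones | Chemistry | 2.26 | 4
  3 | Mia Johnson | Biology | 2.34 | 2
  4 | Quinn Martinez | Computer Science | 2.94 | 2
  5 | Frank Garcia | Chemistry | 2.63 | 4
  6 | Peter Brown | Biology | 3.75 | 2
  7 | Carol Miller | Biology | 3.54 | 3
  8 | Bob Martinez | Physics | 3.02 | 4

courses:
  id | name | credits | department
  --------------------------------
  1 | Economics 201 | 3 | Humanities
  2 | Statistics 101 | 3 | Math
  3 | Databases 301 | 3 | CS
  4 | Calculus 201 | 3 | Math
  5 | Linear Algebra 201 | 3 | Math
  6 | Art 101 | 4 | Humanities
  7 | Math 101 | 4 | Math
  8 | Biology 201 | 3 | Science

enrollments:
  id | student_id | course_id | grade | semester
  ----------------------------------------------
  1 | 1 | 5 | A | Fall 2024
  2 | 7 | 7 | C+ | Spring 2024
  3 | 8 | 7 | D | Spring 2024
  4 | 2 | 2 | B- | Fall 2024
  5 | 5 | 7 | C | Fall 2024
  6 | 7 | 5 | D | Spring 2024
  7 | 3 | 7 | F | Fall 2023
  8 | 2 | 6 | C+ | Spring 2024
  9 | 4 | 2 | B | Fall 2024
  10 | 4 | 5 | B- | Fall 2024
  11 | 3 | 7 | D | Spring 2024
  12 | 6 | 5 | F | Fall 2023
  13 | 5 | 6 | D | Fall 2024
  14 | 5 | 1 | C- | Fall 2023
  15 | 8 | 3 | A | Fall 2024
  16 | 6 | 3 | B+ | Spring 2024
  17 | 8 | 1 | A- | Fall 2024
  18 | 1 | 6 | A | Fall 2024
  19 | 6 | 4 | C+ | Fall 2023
SELECT id, grade FROM enrollments WHERE grade IN ('B-', 'F', 'C+')

Execution result:
id | grade
2 | C+
4 | B-
7 | F
8 | C+
10 | B-
12 | F
19 | C+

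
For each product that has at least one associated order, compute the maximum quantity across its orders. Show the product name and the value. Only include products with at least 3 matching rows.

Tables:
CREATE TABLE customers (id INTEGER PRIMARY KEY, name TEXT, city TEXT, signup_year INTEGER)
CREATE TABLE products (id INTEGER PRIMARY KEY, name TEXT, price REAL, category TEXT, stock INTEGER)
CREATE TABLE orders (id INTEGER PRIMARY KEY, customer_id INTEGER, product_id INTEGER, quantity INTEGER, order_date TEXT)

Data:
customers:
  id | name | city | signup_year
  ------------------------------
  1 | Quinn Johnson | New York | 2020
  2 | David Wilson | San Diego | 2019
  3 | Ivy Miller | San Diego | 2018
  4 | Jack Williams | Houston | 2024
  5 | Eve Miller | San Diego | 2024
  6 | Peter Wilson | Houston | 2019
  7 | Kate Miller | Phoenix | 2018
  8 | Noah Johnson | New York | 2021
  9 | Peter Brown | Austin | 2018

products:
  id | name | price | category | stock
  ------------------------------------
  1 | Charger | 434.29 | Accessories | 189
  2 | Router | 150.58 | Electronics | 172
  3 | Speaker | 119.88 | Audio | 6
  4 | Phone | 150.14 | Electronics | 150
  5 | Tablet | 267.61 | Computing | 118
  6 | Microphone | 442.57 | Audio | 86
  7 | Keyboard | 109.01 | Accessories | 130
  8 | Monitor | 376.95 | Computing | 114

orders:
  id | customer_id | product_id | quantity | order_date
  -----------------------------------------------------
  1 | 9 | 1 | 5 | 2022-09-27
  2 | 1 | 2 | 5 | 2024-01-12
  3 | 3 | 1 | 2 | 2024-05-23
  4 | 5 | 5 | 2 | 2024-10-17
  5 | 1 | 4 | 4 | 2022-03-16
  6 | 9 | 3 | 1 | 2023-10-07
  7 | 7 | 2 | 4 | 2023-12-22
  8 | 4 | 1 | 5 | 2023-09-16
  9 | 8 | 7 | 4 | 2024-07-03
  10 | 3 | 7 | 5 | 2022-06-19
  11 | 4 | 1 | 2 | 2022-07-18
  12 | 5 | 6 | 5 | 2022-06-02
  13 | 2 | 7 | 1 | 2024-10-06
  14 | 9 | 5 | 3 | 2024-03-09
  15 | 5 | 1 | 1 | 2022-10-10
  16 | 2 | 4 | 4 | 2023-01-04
SELECT p.name, MAX(c.quantity) AS max_quantity FROM orders c JOIN products p ON c.product_id = p.id GROUP BY p.id, p.name HAVING COUNT(*) >= 3

Execution result:
name | max_quantity
Charger | 5
Keyboard | 5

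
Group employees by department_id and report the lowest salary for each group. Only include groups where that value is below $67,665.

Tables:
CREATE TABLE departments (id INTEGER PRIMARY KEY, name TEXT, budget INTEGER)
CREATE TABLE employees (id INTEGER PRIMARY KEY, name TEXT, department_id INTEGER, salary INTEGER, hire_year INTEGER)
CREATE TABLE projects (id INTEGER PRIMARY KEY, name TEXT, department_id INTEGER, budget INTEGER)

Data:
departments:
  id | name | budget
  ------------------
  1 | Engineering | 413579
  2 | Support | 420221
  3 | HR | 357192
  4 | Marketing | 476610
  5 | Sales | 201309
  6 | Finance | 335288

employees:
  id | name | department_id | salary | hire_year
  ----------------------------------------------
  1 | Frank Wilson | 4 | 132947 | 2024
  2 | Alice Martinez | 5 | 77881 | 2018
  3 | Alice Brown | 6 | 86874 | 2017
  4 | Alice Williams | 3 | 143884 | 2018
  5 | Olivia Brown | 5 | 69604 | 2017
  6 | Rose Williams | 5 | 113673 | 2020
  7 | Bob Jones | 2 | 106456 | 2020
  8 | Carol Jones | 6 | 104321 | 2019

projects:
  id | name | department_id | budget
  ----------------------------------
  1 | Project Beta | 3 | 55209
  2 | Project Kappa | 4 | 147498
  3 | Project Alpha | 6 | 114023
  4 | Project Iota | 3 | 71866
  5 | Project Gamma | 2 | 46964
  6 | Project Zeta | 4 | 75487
SELECT department_id, MIN(salary) AS min_salary FROM employees GROUP BY department_id HAVING MIN(salary) < 67665

Execution result:
(no rows)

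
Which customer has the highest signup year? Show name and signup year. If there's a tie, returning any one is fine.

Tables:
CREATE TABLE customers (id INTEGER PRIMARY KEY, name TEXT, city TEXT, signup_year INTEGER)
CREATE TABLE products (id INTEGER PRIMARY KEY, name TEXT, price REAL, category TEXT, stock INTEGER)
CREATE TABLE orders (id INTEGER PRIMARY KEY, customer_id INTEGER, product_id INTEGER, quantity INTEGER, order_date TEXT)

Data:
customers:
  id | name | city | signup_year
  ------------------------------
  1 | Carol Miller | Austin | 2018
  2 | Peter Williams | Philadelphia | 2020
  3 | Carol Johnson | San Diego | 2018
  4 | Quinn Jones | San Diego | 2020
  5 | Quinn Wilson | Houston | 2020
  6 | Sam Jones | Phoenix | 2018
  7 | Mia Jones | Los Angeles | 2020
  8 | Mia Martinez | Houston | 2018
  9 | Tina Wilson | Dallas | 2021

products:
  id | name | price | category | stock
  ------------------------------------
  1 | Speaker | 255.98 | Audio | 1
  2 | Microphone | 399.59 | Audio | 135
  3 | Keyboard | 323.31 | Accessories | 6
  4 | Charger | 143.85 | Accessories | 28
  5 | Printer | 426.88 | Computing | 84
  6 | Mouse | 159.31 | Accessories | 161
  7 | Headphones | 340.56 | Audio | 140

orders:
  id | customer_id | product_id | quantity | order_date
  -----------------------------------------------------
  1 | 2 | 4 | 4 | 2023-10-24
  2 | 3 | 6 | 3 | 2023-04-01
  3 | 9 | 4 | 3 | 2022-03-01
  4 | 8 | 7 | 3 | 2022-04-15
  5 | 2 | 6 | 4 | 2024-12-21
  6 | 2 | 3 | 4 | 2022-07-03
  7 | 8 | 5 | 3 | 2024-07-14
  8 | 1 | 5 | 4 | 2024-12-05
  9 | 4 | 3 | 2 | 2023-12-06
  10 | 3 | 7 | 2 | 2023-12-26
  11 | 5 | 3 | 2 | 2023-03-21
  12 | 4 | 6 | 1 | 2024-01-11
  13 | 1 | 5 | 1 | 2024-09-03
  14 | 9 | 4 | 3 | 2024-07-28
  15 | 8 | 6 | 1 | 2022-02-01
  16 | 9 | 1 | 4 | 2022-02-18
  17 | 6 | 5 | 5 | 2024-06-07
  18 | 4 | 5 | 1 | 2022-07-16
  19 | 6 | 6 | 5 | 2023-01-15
SELECT name, signup_year FROM customers ORDER BY signup_year DESC LIMIT 1

Execution result:
name | signup_year
Tina Wilson | 2021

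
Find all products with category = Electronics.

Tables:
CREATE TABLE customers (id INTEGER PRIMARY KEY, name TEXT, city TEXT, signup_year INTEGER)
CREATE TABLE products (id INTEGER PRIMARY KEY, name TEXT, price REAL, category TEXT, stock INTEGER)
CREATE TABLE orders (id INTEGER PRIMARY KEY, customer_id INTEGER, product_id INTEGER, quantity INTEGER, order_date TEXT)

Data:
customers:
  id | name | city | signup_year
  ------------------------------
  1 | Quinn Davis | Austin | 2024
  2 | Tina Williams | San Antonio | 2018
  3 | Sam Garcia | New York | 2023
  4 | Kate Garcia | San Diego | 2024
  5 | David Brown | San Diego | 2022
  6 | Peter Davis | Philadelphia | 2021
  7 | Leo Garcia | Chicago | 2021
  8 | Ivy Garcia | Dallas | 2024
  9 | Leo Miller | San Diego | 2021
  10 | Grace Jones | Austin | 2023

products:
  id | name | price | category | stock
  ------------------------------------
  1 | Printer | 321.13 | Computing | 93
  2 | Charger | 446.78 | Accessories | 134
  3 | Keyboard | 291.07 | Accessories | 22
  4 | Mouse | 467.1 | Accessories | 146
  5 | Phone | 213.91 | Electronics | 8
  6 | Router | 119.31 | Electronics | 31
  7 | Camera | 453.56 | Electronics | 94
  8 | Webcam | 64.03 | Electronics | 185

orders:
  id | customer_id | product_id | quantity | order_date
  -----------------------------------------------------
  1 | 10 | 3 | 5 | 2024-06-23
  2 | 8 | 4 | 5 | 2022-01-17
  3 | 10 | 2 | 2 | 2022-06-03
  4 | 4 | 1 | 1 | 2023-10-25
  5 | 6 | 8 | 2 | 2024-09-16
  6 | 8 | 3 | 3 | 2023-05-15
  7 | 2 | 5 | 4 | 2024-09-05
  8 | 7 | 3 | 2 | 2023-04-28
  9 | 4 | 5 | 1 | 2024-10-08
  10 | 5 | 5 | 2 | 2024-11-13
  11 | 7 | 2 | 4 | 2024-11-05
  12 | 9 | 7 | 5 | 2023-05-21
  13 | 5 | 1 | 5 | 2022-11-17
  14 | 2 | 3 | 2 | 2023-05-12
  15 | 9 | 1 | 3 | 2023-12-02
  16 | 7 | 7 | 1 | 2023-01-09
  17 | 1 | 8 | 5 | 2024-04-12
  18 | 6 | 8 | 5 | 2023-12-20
SELECT name, category FROM products WHERE category = 'Electronics'

Execution result:
name | category
Phone | Electronics
Router | Electronics
Camera | Electronics
Webcam | Electronics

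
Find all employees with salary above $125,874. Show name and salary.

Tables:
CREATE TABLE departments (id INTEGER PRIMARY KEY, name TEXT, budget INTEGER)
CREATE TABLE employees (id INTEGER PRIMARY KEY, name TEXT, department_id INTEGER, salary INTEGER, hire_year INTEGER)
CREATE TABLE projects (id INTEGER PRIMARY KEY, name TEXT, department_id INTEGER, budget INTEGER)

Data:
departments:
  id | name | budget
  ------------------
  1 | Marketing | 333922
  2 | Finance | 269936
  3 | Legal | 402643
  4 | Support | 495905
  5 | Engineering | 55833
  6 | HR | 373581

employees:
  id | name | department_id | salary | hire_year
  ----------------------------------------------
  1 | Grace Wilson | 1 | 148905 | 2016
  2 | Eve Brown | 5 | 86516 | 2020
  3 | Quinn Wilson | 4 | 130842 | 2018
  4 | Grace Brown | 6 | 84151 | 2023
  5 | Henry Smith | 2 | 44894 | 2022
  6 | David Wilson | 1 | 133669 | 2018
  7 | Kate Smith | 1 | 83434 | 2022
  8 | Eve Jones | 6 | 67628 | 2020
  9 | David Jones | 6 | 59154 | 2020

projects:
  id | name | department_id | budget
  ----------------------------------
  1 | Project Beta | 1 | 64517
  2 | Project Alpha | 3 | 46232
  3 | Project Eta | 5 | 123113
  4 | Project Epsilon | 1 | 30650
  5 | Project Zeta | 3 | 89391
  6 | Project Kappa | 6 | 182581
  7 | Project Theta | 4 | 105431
SELECT name, salary FROM employees WHERE salary > 125874

Execution result:
name | salary
Grace Wilson | 148905
Quinn Wilson | 130842
David Wilson | 133669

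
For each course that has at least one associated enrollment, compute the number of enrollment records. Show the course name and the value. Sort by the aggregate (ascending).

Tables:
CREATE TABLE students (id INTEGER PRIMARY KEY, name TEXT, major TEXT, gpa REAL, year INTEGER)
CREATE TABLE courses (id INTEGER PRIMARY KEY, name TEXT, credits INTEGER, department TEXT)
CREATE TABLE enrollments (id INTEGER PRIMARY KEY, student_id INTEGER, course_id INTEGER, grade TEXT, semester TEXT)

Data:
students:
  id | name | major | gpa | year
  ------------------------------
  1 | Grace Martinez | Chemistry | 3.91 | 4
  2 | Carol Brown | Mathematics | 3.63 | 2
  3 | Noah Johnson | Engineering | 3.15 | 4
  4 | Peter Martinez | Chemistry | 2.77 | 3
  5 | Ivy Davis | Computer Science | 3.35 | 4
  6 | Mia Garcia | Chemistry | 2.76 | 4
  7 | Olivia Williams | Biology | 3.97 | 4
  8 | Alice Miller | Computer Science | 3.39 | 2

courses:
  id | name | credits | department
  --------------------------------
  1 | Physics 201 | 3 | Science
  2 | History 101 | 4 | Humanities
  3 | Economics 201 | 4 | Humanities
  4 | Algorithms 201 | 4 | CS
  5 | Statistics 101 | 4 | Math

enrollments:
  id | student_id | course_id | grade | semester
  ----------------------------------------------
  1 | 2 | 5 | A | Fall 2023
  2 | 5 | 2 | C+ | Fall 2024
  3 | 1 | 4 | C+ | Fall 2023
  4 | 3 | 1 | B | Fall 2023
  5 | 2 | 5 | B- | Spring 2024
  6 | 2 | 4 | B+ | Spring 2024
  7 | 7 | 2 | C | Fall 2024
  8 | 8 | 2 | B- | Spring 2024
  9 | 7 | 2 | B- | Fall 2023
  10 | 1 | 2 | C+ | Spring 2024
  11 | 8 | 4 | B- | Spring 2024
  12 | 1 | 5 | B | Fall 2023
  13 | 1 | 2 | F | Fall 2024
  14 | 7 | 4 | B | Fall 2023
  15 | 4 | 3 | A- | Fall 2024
SELECT p.name, COUNT(*) AS n FROM enrollments c JOIN courses p ON c.course_id = p.id GROUP BY p.id, p.name ORDER BY n ASC

Execution result:
name | n
Physics 201 | 1
Economics 201 | 1
Statistics 101 | 3
Algorithms 201 | 4
History 101 | 6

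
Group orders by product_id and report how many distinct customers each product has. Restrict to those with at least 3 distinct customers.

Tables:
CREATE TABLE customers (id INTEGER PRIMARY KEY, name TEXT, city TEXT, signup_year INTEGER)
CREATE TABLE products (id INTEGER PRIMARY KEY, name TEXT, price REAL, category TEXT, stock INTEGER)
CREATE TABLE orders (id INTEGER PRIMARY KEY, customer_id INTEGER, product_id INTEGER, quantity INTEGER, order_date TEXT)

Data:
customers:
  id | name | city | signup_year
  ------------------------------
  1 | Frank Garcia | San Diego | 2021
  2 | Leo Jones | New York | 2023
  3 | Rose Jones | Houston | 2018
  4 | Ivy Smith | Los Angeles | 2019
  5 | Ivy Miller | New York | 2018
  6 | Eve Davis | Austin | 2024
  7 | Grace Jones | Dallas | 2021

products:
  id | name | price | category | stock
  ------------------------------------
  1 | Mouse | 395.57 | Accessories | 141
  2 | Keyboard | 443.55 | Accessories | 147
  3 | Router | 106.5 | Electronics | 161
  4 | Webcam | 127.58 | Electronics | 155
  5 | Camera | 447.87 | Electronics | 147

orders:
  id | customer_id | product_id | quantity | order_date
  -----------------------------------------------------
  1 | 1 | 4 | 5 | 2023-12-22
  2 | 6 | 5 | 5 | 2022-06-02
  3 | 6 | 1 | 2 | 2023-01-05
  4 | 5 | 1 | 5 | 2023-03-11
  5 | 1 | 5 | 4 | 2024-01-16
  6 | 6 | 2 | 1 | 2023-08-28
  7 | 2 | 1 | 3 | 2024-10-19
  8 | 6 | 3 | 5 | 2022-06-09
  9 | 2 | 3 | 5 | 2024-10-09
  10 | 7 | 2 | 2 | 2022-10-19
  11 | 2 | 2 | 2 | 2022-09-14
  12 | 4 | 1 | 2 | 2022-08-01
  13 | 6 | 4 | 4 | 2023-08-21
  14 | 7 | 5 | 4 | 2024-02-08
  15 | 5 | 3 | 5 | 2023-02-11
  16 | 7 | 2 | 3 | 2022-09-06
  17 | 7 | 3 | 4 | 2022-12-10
SELECT product_id, COUNT(DISTINCT customer_id) AS distinct_customer_count FROM orders GROUP BY product_id HAVING COUNT(DISTINCT customer_id) >= 3

Execution result:
product_id | distinct_customer_count
1 | 4
2 | 3
3 | 4
5 | 3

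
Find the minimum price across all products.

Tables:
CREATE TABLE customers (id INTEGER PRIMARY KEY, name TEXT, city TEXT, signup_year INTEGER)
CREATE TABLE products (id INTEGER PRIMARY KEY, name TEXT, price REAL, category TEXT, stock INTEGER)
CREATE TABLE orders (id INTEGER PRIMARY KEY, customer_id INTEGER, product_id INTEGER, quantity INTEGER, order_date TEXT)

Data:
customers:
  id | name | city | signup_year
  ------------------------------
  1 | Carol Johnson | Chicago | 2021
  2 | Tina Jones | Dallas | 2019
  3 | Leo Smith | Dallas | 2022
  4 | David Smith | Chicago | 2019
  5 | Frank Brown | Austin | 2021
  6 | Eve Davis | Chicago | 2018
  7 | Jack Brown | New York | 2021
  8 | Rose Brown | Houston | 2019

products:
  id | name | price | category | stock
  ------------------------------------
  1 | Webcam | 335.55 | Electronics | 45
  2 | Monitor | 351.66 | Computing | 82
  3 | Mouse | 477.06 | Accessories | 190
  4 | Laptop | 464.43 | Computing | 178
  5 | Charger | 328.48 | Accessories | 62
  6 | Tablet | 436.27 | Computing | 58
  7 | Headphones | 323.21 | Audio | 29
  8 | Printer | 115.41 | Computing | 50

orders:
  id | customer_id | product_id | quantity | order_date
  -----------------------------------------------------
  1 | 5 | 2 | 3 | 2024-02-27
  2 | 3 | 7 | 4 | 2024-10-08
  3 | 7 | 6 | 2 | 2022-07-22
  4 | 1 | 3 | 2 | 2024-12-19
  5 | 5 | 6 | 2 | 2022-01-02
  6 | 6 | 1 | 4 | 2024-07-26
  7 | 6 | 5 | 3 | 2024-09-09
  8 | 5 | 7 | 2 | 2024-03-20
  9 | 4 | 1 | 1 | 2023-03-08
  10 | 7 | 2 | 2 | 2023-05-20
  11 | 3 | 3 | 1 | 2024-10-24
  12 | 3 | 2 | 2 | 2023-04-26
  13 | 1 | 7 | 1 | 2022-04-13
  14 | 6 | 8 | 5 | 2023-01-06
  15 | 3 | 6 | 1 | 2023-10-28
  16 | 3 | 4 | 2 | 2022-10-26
SELECT MIN(price) FROM products

Execution result:
115.41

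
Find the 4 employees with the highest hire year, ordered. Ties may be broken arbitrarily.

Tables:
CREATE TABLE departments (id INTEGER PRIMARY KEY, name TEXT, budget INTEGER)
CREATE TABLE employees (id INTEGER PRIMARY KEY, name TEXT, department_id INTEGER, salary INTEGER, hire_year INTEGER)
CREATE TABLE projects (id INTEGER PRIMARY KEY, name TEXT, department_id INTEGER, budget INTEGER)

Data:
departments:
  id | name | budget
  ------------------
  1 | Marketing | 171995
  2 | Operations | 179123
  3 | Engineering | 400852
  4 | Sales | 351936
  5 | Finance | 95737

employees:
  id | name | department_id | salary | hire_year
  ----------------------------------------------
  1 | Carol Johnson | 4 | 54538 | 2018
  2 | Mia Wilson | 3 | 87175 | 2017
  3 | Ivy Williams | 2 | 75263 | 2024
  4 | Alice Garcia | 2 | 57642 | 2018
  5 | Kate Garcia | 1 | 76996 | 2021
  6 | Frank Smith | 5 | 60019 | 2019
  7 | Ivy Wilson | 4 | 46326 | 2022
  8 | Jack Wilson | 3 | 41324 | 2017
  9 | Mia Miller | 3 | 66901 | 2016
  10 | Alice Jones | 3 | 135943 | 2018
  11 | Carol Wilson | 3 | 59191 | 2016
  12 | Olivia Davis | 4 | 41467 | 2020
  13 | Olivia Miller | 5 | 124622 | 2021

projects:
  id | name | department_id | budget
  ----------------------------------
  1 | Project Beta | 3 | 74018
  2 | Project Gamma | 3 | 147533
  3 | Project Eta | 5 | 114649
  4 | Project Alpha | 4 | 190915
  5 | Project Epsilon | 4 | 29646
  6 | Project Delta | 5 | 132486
SELECT name, hire_year FROM employees ORDER BY hire_year DESC LIMIT 4

Execution result:
name | hire_year
Ivy Williams | 2024
Ivy Wilson | 2022
Kate Garcia | 2021
Olivia Miller | 2021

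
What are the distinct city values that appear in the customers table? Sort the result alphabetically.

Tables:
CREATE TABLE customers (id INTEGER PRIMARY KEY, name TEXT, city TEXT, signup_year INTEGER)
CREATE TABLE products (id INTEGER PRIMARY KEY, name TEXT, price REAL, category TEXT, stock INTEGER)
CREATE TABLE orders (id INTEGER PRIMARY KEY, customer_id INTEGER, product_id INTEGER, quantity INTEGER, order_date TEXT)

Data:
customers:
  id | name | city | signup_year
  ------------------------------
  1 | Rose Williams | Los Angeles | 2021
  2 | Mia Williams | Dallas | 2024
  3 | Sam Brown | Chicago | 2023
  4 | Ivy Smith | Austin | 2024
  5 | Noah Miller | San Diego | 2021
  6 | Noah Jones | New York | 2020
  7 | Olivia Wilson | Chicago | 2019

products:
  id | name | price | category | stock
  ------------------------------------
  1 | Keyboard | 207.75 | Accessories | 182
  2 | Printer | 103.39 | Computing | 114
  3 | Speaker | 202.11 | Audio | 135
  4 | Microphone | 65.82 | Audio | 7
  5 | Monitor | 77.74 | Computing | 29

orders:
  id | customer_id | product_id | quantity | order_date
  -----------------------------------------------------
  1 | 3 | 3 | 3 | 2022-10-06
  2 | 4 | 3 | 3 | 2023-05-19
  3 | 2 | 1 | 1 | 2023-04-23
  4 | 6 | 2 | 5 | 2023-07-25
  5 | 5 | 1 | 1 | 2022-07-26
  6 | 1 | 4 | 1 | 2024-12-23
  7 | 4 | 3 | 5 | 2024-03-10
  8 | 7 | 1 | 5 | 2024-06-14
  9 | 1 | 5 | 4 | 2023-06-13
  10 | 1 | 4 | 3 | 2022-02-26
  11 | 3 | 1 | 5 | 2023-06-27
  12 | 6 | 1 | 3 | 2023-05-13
SELECT DISTINCT city FROM customers ORDER BY city

Execution result:
city
Austin
Chicago
Dallas
Los Angeles
New York
San Diego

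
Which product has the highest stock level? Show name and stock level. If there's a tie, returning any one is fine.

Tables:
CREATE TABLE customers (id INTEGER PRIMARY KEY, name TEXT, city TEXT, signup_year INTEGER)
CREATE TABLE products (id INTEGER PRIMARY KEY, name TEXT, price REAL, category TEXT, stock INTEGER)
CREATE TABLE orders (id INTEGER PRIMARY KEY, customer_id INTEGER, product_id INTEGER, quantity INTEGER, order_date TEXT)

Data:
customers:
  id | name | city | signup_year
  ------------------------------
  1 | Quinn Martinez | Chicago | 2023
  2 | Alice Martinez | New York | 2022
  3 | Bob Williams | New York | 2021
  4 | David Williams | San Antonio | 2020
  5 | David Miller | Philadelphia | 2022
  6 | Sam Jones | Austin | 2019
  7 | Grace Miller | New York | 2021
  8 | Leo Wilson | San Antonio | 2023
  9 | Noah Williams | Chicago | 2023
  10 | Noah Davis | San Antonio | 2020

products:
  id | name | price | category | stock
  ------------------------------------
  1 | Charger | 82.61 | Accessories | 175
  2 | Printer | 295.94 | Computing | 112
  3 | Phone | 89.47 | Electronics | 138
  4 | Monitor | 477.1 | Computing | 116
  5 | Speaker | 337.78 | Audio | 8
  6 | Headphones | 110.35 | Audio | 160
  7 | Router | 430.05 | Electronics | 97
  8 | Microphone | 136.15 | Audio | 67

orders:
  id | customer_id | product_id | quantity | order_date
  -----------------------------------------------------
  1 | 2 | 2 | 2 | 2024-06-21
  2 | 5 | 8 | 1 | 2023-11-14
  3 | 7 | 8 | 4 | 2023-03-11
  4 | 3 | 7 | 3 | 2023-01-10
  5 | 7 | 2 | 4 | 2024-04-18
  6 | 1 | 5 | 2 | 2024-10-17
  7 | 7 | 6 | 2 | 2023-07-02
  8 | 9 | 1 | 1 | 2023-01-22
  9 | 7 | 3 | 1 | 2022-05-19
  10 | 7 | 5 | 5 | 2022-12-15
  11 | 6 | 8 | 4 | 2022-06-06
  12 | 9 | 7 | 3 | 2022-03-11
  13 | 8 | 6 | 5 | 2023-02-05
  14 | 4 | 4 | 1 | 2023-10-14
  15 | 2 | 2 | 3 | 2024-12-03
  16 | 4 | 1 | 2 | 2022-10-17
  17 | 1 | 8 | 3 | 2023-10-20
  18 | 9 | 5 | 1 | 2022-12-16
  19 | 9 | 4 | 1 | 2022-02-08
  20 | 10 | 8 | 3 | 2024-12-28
SELECT name, stock FROM products ORDER BY stock DESC LIMIT 1

Execution result:
name | stock
Charger | 175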